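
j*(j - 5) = j^2 - 5*j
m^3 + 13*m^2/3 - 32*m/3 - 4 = (m - 2)*(m + 1/3)*(m + 6)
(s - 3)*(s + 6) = s^2 + 3*s - 18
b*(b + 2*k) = b^2 + 2*b*k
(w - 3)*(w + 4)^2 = w^3 + 5*w^2 - 8*w - 48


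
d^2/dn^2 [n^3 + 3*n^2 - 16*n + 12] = 6*n + 6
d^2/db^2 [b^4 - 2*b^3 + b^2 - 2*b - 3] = 12*b^2 - 12*b + 2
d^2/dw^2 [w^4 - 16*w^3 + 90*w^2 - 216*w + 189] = 12*w^2 - 96*w + 180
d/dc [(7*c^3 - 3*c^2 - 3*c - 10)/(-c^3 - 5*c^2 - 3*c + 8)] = 2*(-19*c^4 - 24*c^3 + 66*c^2 - 74*c - 27)/(c^6 + 10*c^5 + 31*c^4 + 14*c^3 - 71*c^2 - 48*c + 64)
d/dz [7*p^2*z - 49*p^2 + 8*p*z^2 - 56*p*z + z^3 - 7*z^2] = 7*p^2 + 16*p*z - 56*p + 3*z^2 - 14*z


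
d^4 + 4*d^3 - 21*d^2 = d^2*(d - 3)*(d + 7)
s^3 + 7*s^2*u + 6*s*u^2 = s*(s + u)*(s + 6*u)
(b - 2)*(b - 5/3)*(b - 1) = b^3 - 14*b^2/3 + 7*b - 10/3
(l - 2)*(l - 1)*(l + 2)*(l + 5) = l^4 + 4*l^3 - 9*l^2 - 16*l + 20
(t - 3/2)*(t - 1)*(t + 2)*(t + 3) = t^4 + 5*t^3/2 - 5*t^2 - 15*t/2 + 9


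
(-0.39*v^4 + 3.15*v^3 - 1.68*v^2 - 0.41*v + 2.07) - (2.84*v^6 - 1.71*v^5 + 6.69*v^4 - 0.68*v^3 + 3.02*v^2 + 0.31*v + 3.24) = -2.84*v^6 + 1.71*v^5 - 7.08*v^4 + 3.83*v^3 - 4.7*v^2 - 0.72*v - 1.17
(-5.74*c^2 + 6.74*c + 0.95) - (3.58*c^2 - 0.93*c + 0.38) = -9.32*c^2 + 7.67*c + 0.57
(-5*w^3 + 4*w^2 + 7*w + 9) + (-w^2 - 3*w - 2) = -5*w^3 + 3*w^2 + 4*w + 7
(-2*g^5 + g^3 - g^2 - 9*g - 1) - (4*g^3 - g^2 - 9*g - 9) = -2*g^5 - 3*g^3 + 8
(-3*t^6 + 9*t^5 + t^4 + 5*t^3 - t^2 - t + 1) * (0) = 0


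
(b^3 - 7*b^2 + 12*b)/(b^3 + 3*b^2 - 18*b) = (b - 4)/(b + 6)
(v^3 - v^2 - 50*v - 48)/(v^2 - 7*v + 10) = (v^3 - v^2 - 50*v - 48)/(v^2 - 7*v + 10)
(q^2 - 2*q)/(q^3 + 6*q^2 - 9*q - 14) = q/(q^2 + 8*q + 7)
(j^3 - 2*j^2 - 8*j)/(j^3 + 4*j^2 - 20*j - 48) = j/(j + 6)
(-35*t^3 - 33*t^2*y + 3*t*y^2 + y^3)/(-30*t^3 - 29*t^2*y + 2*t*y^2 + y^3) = (7*t + y)/(6*t + y)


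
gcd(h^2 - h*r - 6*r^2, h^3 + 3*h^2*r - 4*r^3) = h + 2*r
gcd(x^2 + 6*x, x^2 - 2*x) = x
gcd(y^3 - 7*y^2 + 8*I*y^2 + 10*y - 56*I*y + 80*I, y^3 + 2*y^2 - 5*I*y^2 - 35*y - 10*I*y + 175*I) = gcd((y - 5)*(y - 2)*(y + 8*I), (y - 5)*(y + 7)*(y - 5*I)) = y - 5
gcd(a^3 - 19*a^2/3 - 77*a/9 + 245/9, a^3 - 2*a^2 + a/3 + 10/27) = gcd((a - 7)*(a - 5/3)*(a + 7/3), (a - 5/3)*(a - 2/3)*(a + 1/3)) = a - 5/3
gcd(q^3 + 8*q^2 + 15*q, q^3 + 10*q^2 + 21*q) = q^2 + 3*q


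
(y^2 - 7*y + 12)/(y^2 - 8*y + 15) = (y - 4)/(y - 5)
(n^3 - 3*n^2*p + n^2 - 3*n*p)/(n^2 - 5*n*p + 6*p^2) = n*(-n - 1)/(-n + 2*p)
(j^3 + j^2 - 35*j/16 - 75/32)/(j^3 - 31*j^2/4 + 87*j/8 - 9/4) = (16*j^2 + 40*j + 25)/(4*(4*j^2 - 25*j + 6))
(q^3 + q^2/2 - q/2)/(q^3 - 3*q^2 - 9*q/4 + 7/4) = 2*q/(2*q - 7)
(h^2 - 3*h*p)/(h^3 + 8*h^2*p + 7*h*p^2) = (h - 3*p)/(h^2 + 8*h*p + 7*p^2)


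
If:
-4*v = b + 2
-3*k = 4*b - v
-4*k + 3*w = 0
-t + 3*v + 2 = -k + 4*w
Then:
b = -9*w/17 - 2/17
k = 3*w/4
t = 10/17 - 97*w/34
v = 9*w/68 - 8/17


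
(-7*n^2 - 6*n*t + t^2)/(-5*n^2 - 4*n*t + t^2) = (-7*n + t)/(-5*n + t)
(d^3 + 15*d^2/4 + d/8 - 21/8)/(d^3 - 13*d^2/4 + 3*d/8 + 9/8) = (2*d^2 + 9*d + 7)/(2*d^2 - 5*d - 3)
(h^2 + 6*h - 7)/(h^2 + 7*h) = (h - 1)/h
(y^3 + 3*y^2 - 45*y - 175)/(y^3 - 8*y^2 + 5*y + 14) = (y^2 + 10*y + 25)/(y^2 - y - 2)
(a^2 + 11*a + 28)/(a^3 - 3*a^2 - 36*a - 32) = (a + 7)/(a^2 - 7*a - 8)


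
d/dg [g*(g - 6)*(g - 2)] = 3*g^2 - 16*g + 12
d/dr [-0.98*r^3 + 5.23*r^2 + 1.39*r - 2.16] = -2.94*r^2 + 10.46*r + 1.39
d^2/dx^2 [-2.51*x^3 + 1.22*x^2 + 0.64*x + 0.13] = 2.44 - 15.06*x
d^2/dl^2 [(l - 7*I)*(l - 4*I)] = 2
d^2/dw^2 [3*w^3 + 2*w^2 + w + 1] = 18*w + 4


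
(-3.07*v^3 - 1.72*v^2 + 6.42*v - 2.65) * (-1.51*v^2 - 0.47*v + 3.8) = 4.6357*v^5 + 4.0401*v^4 - 20.5518*v^3 - 5.5519*v^2 + 25.6415*v - 10.07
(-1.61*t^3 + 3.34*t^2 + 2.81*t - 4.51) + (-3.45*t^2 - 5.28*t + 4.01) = -1.61*t^3 - 0.11*t^2 - 2.47*t - 0.5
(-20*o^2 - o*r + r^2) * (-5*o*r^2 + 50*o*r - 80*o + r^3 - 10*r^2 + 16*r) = 100*o^3*r^2 - 1000*o^3*r + 1600*o^3 - 15*o^2*r^3 + 150*o^2*r^2 - 240*o^2*r - 6*o*r^4 + 60*o*r^3 - 96*o*r^2 + r^5 - 10*r^4 + 16*r^3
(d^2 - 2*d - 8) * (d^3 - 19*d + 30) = d^5 - 2*d^4 - 27*d^3 + 68*d^2 + 92*d - 240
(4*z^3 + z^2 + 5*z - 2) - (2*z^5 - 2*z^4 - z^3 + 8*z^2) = -2*z^5 + 2*z^4 + 5*z^3 - 7*z^2 + 5*z - 2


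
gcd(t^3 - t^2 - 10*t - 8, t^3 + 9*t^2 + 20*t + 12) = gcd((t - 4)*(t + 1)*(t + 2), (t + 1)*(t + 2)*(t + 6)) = t^2 + 3*t + 2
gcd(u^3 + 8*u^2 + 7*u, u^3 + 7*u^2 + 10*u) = u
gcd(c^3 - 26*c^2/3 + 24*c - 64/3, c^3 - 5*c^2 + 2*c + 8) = c^2 - 6*c + 8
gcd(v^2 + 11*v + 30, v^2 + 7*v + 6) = v + 6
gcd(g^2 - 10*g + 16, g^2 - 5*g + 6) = g - 2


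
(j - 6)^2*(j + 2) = j^3 - 10*j^2 + 12*j + 72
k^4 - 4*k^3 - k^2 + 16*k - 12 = (k - 3)*(k - 2)*(k - 1)*(k + 2)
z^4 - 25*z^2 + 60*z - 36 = (z - 3)*(z - 2)*(z - 1)*(z + 6)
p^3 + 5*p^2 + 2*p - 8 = (p - 1)*(p + 2)*(p + 4)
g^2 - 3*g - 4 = (g - 4)*(g + 1)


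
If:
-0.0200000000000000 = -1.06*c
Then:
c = 0.02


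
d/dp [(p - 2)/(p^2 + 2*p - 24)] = (p^2 + 2*p - 2*(p - 2)*(p + 1) - 24)/(p^2 + 2*p - 24)^2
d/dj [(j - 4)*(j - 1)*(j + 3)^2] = 4*j^3 + 3*j^2 - 34*j - 21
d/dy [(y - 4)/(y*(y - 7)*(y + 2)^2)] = (-3*y^3 + 28*y^2 - 68*y - 56)/(y^2*(y^5 - 8*y^4 - 23*y^3 + 134*y^2 + 476*y + 392))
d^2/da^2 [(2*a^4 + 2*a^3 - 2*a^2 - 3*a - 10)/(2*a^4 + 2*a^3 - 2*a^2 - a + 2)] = 8*(-12*a^7 - 136*a^6 - 180*a^5 + 39*a^4 + 125*a^3 + 66*a^2 + 12*a - 16)/(8*a^12 + 24*a^11 - 52*a^9 + 84*a^7 - 2*a^6 - 78*a^5 + 18*a^4 + 47*a^3 - 18*a^2 - 12*a + 8)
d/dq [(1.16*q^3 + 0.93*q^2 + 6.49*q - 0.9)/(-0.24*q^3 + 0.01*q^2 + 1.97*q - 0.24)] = (1.11022302462516e-16*q^5 + 0.2348*q^4 + 7.6856*q^3 + 0.284*q^2 - 0.4284*q + 0.2154)/(0.0576*q^6 - 0.0048*q^5 - 0.9455*q^4 + 0.1546*q^3 + 3.8761*q^2 - 0.9456*q + 0.0576)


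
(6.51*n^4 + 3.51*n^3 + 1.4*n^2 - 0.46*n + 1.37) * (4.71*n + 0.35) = 30.6621*n^5 + 18.8106*n^4 + 7.8225*n^3 - 1.6766*n^2 + 6.2917*n + 0.4795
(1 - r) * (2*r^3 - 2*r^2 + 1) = -2*r^4 + 4*r^3 - 2*r^2 - r + 1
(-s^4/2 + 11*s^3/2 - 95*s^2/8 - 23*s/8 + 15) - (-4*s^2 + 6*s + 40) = -s^4/2 + 11*s^3/2 - 63*s^2/8 - 71*s/8 - 25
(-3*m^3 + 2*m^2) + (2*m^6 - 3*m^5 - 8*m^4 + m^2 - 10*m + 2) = 2*m^6 - 3*m^5 - 8*m^4 - 3*m^3 + 3*m^2 - 10*m + 2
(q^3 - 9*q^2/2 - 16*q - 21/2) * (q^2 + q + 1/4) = q^5 - 7*q^4/2 - 81*q^3/4 - 221*q^2/8 - 29*q/2 - 21/8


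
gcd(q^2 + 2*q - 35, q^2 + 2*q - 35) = q^2 + 2*q - 35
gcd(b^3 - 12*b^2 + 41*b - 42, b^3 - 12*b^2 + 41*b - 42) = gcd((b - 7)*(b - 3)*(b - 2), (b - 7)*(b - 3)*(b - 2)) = b^3 - 12*b^2 + 41*b - 42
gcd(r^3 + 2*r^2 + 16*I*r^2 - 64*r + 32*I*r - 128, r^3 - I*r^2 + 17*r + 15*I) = 1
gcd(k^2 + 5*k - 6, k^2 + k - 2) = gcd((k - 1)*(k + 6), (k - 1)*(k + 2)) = k - 1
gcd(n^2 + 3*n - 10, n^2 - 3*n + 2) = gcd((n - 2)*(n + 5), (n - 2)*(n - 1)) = n - 2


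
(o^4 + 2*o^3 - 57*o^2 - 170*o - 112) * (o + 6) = o^5 + 8*o^4 - 45*o^3 - 512*o^2 - 1132*o - 672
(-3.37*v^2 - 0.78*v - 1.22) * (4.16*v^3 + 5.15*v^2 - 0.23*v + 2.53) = -14.0192*v^5 - 20.6003*v^4 - 8.3171*v^3 - 14.6297*v^2 - 1.6928*v - 3.0866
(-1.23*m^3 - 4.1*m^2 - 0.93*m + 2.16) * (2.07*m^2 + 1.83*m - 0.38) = -2.5461*m^5 - 10.7379*m^4 - 8.9607*m^3 + 4.3273*m^2 + 4.3062*m - 0.8208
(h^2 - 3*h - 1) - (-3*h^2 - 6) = 4*h^2 - 3*h + 5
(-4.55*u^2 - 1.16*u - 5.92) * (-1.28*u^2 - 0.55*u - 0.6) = 5.824*u^4 + 3.9873*u^3 + 10.9456*u^2 + 3.952*u + 3.552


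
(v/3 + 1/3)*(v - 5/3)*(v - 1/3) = v^3/3 - v^2/3 - 13*v/27 + 5/27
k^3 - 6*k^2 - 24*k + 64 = (k - 8)*(k - 2)*(k + 4)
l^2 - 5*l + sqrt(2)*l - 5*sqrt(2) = (l - 5)*(l + sqrt(2))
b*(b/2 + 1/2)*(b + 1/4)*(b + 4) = b^4/2 + 21*b^3/8 + 21*b^2/8 + b/2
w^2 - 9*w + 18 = (w - 6)*(w - 3)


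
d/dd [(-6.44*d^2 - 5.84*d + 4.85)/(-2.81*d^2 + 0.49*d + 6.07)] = (-19.566*d^2 - 50.9246*d - 37.8253)/(7.8961*d^4 - 2.7538*d^3 - 33.8733*d^2 + 5.9486*d + 36.8449)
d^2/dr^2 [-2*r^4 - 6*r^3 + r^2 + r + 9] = -24*r^2 - 36*r + 2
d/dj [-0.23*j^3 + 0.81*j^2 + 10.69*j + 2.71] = -0.69*j^2 + 1.62*j + 10.69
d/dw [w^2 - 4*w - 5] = 2*w - 4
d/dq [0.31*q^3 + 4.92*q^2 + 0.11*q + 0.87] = 0.93*q^2 + 9.84*q + 0.11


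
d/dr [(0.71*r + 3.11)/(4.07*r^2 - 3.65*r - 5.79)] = (-2.8897*r^2 - 25.3154*r + 7.2406)/(16.5649*r^4 - 29.711*r^3 - 33.8081*r^2 + 42.267*r + 33.5241)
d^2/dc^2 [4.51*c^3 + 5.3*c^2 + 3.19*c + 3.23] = 27.06*c + 10.6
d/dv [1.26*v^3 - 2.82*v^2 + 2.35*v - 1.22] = 3.78*v^2 - 5.64*v + 2.35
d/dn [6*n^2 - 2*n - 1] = 12*n - 2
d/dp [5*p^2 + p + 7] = 10*p + 1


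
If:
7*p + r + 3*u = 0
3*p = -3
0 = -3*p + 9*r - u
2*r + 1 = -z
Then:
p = -1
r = -1/14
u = 33/14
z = -6/7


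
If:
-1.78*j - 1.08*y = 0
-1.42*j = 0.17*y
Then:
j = 0.00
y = 0.00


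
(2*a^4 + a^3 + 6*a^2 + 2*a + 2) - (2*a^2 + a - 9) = 2*a^4 + a^3 + 4*a^2 + a + 11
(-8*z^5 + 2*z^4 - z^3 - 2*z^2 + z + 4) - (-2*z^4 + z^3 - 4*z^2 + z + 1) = -8*z^5 + 4*z^4 - 2*z^3 + 2*z^2 + 3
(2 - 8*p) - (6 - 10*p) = 2*p - 4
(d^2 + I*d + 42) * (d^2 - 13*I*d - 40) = d^4 - 12*I*d^3 + 15*d^2 - 586*I*d - 1680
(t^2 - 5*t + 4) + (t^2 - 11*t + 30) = 2*t^2 - 16*t + 34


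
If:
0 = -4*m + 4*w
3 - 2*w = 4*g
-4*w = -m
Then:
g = 3/4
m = 0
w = 0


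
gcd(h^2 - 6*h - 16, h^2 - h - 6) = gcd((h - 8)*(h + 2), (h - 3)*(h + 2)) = h + 2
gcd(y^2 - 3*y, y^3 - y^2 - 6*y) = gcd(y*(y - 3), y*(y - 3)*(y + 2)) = y^2 - 3*y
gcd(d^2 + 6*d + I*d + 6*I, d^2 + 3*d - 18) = d + 6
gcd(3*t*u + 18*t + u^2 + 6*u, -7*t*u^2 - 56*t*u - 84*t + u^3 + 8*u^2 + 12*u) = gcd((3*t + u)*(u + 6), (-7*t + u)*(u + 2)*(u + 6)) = u + 6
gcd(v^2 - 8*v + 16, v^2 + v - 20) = v - 4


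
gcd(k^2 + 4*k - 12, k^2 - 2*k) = k - 2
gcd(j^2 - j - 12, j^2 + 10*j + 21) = j + 3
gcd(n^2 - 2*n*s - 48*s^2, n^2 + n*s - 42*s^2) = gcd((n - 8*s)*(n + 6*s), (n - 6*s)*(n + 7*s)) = 1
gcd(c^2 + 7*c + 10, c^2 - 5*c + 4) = 1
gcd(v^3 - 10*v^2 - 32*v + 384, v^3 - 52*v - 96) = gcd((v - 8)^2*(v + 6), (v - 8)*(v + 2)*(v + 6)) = v^2 - 2*v - 48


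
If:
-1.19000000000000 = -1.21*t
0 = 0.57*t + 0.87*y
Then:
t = 0.98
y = -0.64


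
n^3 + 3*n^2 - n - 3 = (n - 1)*(n + 1)*(n + 3)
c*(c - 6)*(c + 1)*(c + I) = c^4 - 5*c^3 + I*c^3 - 6*c^2 - 5*I*c^2 - 6*I*c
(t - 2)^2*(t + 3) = t^3 - t^2 - 8*t + 12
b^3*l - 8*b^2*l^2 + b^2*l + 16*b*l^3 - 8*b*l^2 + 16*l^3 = (b - 4*l)^2*(b*l + l)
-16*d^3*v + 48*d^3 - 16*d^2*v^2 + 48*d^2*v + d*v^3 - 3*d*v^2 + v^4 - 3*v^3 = (-4*d + v)*(d + v)*(4*d + v)*(v - 3)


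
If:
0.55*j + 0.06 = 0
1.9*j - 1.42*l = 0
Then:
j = -0.11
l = -0.15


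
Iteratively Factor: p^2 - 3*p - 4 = (p - 4)*(p + 1)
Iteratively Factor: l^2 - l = (l - 1)*(l)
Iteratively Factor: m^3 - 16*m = (m - 4)*(m^2 + 4*m) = m*(m - 4)*(m + 4)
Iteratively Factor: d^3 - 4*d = (d - 2)*(d^2 + 2*d) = (d - 2)*(d + 2)*(d)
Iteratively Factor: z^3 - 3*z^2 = (z)*(z^2 - 3*z) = z*(z - 3)*(z)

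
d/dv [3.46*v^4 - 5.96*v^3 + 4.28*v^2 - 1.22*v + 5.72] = 13.84*v^3 - 17.88*v^2 + 8.56*v - 1.22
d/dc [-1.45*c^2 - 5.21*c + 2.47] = -2.9*c - 5.21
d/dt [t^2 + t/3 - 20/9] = 2*t + 1/3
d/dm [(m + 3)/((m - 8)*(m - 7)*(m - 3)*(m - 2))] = (-3*m^4 + 28*m^3 + 43*m^2 - 822*m + 1446)/(m^8 - 40*m^7 + 674*m^6 - 6220*m^5 + 34241*m^4 - 114820*m^3 + 228964*m^2 - 248640*m + 112896)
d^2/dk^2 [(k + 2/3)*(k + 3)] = 2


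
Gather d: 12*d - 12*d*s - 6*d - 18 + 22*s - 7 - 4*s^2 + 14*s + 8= d*(6 - 12*s) - 4*s^2 + 36*s - 17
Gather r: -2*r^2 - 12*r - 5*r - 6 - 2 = -2*r^2 - 17*r - 8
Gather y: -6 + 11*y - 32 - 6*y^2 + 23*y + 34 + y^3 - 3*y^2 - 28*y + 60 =y^3 - 9*y^2 + 6*y + 56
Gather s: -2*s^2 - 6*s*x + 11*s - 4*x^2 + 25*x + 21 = -2*s^2 + s*(11 - 6*x) - 4*x^2 + 25*x + 21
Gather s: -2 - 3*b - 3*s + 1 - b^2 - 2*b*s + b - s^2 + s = -b^2 - 2*b - s^2 + s*(-2*b - 2) - 1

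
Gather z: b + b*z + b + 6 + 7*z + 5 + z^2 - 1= 2*b + z^2 + z*(b + 7) + 10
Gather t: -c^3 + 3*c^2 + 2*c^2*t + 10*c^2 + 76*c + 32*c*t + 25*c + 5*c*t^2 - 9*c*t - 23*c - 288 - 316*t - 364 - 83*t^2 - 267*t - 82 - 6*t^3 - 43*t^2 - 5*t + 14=-c^3 + 13*c^2 + 78*c - 6*t^3 + t^2*(5*c - 126) + t*(2*c^2 + 23*c - 588) - 720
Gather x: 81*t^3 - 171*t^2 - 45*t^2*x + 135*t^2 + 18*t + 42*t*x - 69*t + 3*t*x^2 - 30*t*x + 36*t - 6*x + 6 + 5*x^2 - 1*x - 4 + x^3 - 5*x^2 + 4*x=81*t^3 - 36*t^2 + 3*t*x^2 - 15*t + x^3 + x*(-45*t^2 + 12*t - 3) + 2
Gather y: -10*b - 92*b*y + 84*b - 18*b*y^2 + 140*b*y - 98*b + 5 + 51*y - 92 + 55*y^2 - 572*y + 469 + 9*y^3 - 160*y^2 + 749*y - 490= -24*b + 9*y^3 + y^2*(-18*b - 105) + y*(48*b + 228) - 108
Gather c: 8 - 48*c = 8 - 48*c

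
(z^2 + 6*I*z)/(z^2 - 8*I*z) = (z + 6*I)/(z - 8*I)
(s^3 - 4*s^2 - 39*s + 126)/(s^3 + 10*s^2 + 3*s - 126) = (s - 7)/(s + 7)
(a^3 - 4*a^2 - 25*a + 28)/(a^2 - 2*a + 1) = (a^2 - 3*a - 28)/(a - 1)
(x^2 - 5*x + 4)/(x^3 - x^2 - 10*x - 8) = (x - 1)/(x^2 + 3*x + 2)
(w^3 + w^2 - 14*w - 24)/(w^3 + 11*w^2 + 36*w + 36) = (w - 4)/(w + 6)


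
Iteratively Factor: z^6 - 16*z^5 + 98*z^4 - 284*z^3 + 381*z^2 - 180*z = (z - 5)*(z^5 - 11*z^4 + 43*z^3 - 69*z^2 + 36*z) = (z - 5)*(z - 4)*(z^4 - 7*z^3 + 15*z^2 - 9*z) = (z - 5)*(z - 4)*(z - 3)*(z^3 - 4*z^2 + 3*z) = z*(z - 5)*(z - 4)*(z - 3)*(z^2 - 4*z + 3) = z*(z - 5)*(z - 4)*(z - 3)^2*(z - 1)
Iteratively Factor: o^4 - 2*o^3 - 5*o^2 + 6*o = (o - 1)*(o^3 - o^2 - 6*o) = (o - 3)*(o - 1)*(o^2 + 2*o) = (o - 3)*(o - 1)*(o + 2)*(o)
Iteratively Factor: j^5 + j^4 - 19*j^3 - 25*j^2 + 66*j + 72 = (j + 1)*(j^4 - 19*j^2 - 6*j + 72) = (j + 1)*(j + 3)*(j^3 - 3*j^2 - 10*j + 24) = (j + 1)*(j + 3)^2*(j^2 - 6*j + 8) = (j - 4)*(j + 1)*(j + 3)^2*(j - 2)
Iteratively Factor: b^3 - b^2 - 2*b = (b - 2)*(b^2 + b) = (b - 2)*(b + 1)*(b)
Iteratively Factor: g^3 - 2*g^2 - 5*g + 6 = (g + 2)*(g^2 - 4*g + 3) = (g - 1)*(g + 2)*(g - 3)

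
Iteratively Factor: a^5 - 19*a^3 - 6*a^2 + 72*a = (a - 2)*(a^4 + 2*a^3 - 15*a^2 - 36*a) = (a - 2)*(a + 3)*(a^3 - a^2 - 12*a) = (a - 2)*(a + 3)^2*(a^2 - 4*a) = (a - 4)*(a - 2)*(a + 3)^2*(a)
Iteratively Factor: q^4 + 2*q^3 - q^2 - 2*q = (q + 1)*(q^3 + q^2 - 2*q) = (q + 1)*(q + 2)*(q^2 - q) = (q - 1)*(q + 1)*(q + 2)*(q)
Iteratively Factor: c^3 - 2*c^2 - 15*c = (c + 3)*(c^2 - 5*c) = c*(c + 3)*(c - 5)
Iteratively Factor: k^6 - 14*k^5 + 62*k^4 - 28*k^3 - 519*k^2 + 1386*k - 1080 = (k - 5)*(k^5 - 9*k^4 + 17*k^3 + 57*k^2 - 234*k + 216) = (k - 5)*(k - 2)*(k^4 - 7*k^3 + 3*k^2 + 63*k - 108) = (k - 5)*(k - 2)*(k + 3)*(k^3 - 10*k^2 + 33*k - 36) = (k - 5)*(k - 4)*(k - 2)*(k + 3)*(k^2 - 6*k + 9) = (k - 5)*(k - 4)*(k - 3)*(k - 2)*(k + 3)*(k - 3)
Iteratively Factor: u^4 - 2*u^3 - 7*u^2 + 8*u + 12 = (u + 1)*(u^3 - 3*u^2 - 4*u + 12) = (u + 1)*(u + 2)*(u^2 - 5*u + 6) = (u - 2)*(u + 1)*(u + 2)*(u - 3)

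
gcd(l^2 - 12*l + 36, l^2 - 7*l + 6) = l - 6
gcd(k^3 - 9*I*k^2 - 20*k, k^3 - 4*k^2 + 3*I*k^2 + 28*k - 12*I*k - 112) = k - 4*I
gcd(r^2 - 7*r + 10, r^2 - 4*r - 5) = r - 5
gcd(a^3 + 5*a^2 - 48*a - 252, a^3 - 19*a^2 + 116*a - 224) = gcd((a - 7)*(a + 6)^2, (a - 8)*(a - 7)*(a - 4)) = a - 7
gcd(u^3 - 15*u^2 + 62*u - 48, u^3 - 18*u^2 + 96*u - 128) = u - 8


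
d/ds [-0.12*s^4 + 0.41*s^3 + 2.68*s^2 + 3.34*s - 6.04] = -0.48*s^3 + 1.23*s^2 + 5.36*s + 3.34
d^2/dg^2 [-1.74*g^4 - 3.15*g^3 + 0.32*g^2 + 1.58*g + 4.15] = -20.88*g^2 - 18.9*g + 0.64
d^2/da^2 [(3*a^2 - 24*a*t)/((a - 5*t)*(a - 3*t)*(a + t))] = 6*(a^6 - 24*a^5*t + 147*a^4*t^2 - 392*a^3*t^3 + 1035*a^2*t^4 - 2520*a*t^5 + 1065*t^6)/(a^9 - 21*a^8*t + 168*a^7*t^2 - 592*a^6*t^3 + 546*a^5*t^4 + 1806*a^4*t^5 - 3392*a^3*t^6 - 2520*a^2*t^7 + 4725*a*t^8 + 3375*t^9)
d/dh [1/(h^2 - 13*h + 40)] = (13 - 2*h)/(h^2 - 13*h + 40)^2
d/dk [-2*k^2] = -4*k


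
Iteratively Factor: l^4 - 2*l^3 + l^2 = (l - 1)*(l^3 - l^2) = l*(l - 1)*(l^2 - l) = l^2*(l - 1)*(l - 1)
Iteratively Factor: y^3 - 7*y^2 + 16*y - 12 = (y - 3)*(y^2 - 4*y + 4) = (y - 3)*(y - 2)*(y - 2)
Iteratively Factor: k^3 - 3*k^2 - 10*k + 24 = (k + 3)*(k^2 - 6*k + 8) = (k - 2)*(k + 3)*(k - 4)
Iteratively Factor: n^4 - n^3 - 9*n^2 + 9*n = (n - 3)*(n^3 + 2*n^2 - 3*n) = n*(n - 3)*(n^2 + 2*n - 3) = n*(n - 3)*(n - 1)*(n + 3)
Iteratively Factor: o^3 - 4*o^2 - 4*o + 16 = (o - 2)*(o^2 - 2*o - 8) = (o - 2)*(o + 2)*(o - 4)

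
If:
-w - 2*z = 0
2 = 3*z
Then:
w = -4/3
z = 2/3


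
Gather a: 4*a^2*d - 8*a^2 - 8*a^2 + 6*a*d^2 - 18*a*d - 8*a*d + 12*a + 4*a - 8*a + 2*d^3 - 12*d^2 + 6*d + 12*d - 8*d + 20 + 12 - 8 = a^2*(4*d - 16) + a*(6*d^2 - 26*d + 8) + 2*d^3 - 12*d^2 + 10*d + 24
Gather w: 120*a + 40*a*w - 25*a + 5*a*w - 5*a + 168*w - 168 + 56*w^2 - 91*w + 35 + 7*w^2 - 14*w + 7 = 90*a + 63*w^2 + w*(45*a + 63) - 126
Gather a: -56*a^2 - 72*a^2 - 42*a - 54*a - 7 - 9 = -128*a^2 - 96*a - 16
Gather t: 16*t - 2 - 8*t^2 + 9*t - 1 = -8*t^2 + 25*t - 3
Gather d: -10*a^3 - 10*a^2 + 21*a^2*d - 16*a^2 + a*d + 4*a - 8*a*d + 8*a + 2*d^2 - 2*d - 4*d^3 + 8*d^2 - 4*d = -10*a^3 - 26*a^2 + 12*a - 4*d^3 + 10*d^2 + d*(21*a^2 - 7*a - 6)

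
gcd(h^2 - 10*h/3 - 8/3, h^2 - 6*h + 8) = h - 4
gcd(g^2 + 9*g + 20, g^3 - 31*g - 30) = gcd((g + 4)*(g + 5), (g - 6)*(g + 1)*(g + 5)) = g + 5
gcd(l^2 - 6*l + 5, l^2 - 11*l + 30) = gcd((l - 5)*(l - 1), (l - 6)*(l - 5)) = l - 5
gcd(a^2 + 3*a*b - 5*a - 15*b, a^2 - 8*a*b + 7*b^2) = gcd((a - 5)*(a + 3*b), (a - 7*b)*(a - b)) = 1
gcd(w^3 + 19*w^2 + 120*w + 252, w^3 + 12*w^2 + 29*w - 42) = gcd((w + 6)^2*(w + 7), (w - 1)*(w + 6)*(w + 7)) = w^2 + 13*w + 42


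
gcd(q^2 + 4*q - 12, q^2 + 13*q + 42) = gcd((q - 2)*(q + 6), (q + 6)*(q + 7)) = q + 6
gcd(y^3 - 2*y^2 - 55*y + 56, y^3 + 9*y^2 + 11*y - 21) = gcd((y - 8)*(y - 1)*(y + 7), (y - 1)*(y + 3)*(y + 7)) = y^2 + 6*y - 7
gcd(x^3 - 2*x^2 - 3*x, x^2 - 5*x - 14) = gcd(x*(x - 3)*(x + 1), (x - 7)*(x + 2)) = 1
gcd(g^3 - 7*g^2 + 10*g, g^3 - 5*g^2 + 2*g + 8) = g - 2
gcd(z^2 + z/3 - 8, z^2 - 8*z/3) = z - 8/3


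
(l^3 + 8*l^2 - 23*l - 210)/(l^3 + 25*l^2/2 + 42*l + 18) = 2*(l^2 + 2*l - 35)/(2*l^2 + 13*l + 6)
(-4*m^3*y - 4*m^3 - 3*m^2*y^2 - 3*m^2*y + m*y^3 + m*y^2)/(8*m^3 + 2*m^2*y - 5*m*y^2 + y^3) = m*(y + 1)/(-2*m + y)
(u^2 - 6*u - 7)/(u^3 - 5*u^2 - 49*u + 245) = (u + 1)/(u^2 + 2*u - 35)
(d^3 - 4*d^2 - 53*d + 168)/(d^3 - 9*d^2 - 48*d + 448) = (d - 3)/(d - 8)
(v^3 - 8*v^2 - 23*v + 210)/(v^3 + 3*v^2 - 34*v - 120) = (v - 7)/(v + 4)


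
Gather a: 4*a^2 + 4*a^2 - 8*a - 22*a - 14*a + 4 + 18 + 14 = 8*a^2 - 44*a + 36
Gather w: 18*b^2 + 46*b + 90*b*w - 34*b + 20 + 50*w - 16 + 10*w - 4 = 18*b^2 + 12*b + w*(90*b + 60)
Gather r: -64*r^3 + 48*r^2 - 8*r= -64*r^3 + 48*r^2 - 8*r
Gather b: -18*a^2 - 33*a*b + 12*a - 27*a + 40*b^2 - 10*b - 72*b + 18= -18*a^2 - 15*a + 40*b^2 + b*(-33*a - 82) + 18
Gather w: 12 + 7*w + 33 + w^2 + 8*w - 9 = w^2 + 15*w + 36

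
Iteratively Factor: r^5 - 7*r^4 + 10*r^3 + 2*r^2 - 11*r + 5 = (r - 1)*(r^4 - 6*r^3 + 4*r^2 + 6*r - 5) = (r - 1)^2*(r^3 - 5*r^2 - r + 5) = (r - 1)^2*(r + 1)*(r^2 - 6*r + 5) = (r - 5)*(r - 1)^2*(r + 1)*(r - 1)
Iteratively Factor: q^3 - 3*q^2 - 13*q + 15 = (q - 5)*(q^2 + 2*q - 3) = (q - 5)*(q + 3)*(q - 1)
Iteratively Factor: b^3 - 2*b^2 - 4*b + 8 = (b - 2)*(b^2 - 4) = (b - 2)^2*(b + 2)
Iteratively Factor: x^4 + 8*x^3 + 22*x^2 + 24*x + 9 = (x + 3)*(x^3 + 5*x^2 + 7*x + 3) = (x + 1)*(x + 3)*(x^2 + 4*x + 3) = (x + 1)^2*(x + 3)*(x + 3)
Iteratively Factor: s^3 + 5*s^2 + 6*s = (s + 2)*(s^2 + 3*s) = (s + 2)*(s + 3)*(s)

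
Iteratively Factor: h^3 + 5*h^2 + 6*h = (h + 2)*(h^2 + 3*h) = h*(h + 2)*(h + 3)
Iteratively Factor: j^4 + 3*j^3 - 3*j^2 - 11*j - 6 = (j + 1)*(j^3 + 2*j^2 - 5*j - 6) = (j + 1)^2*(j^2 + j - 6) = (j - 2)*(j + 1)^2*(j + 3)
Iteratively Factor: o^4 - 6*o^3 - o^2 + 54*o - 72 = (o - 2)*(o^3 - 4*o^2 - 9*o + 36) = (o - 3)*(o - 2)*(o^2 - o - 12) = (o - 4)*(o - 3)*(o - 2)*(o + 3)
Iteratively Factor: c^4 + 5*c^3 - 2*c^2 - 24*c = (c + 3)*(c^3 + 2*c^2 - 8*c) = c*(c + 3)*(c^2 + 2*c - 8) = c*(c + 3)*(c + 4)*(c - 2)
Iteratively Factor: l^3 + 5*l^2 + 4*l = (l + 1)*(l^2 + 4*l) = (l + 1)*(l + 4)*(l)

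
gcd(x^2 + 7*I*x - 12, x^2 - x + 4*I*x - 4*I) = x + 4*I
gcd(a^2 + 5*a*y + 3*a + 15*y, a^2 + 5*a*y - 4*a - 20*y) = a + 5*y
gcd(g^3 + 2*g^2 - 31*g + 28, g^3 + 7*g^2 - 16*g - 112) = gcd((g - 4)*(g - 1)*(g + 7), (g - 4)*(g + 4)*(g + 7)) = g^2 + 3*g - 28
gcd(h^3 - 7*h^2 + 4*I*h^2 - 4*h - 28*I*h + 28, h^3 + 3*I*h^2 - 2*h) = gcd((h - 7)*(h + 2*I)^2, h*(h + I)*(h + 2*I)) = h + 2*I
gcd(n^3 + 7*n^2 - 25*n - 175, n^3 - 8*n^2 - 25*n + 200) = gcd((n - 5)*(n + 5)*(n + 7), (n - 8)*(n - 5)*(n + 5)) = n^2 - 25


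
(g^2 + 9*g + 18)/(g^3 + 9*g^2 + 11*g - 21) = (g + 6)/(g^2 + 6*g - 7)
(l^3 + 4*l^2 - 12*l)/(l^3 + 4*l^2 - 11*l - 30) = l*(l^2 + 4*l - 12)/(l^3 + 4*l^2 - 11*l - 30)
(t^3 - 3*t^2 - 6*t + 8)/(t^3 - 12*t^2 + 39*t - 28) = (t + 2)/(t - 7)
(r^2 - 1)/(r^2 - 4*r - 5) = (r - 1)/(r - 5)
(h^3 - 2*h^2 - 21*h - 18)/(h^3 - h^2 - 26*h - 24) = (h + 3)/(h + 4)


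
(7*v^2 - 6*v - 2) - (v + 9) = 7*v^2 - 7*v - 11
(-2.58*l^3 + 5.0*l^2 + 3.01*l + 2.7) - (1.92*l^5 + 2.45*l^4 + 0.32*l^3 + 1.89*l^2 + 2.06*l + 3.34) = -1.92*l^5 - 2.45*l^4 - 2.9*l^3 + 3.11*l^2 + 0.95*l - 0.64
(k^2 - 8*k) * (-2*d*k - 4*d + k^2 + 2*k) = -2*d*k^3 + 12*d*k^2 + 32*d*k + k^4 - 6*k^3 - 16*k^2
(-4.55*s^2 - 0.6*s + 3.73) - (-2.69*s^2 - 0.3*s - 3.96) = -1.86*s^2 - 0.3*s + 7.69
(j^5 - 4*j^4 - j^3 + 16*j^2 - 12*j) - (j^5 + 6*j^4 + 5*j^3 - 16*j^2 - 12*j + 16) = -10*j^4 - 6*j^3 + 32*j^2 - 16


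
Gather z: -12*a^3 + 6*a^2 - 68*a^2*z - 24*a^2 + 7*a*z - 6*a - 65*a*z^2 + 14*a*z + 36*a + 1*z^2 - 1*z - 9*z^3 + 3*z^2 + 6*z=-12*a^3 - 18*a^2 + 30*a - 9*z^3 + z^2*(4 - 65*a) + z*(-68*a^2 + 21*a + 5)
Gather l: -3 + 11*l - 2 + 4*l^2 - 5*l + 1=4*l^2 + 6*l - 4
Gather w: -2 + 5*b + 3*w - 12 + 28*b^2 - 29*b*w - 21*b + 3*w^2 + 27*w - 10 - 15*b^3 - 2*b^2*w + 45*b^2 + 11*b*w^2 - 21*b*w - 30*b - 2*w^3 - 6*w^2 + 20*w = -15*b^3 + 73*b^2 - 46*b - 2*w^3 + w^2*(11*b - 3) + w*(-2*b^2 - 50*b + 50) - 24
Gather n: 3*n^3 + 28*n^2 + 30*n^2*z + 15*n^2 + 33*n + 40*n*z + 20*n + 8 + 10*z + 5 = 3*n^3 + n^2*(30*z + 43) + n*(40*z + 53) + 10*z + 13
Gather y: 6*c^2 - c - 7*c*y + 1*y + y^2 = 6*c^2 - c + y^2 + y*(1 - 7*c)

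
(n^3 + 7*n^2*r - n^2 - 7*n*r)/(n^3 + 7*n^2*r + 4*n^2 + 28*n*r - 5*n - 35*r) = n/(n + 5)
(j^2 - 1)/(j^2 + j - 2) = (j + 1)/(j + 2)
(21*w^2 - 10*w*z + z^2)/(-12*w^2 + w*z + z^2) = (-7*w + z)/(4*w + z)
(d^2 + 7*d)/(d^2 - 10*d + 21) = d*(d + 7)/(d^2 - 10*d + 21)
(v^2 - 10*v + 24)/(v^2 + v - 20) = (v - 6)/(v + 5)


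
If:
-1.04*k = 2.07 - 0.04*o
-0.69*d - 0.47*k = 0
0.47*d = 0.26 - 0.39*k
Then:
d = -2.54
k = 3.72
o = 148.52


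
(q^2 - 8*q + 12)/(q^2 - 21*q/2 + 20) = 2*(q^2 - 8*q + 12)/(2*q^2 - 21*q + 40)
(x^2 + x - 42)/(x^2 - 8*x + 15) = (x^2 + x - 42)/(x^2 - 8*x + 15)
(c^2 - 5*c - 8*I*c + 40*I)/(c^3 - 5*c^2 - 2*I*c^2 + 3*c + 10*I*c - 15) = (c - 8*I)/(c^2 - 2*I*c + 3)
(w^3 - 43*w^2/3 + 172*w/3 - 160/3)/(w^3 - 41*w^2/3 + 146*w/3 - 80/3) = (3*w - 4)/(3*w - 2)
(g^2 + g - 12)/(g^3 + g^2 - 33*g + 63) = (g + 4)/(g^2 + 4*g - 21)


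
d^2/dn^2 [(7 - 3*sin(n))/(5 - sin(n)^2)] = (-27*sin(n)^5 + 28*sin(n)^4 + 98*sin(n)^2 - 33*sin(n) + 27*sin(3*n)/2 + 3*sin(5*n)/2 - 70)/(sin(n)^2 - 5)^3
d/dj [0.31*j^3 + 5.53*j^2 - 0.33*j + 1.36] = 0.93*j^2 + 11.06*j - 0.33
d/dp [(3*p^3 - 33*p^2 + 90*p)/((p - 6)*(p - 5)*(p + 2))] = 6/(p^2 + 4*p + 4)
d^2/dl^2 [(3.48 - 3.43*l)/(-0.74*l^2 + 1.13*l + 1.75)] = ((12.9022 - 15.2292*l)*(-0.74*l^2 + 1.13*l + 1.75) - (1.48*l - 1.13)*(2.96*l - 2.26)*(3.43*l - 3.48))/(-0.74*l^2 + 1.13*l + 1.75)^3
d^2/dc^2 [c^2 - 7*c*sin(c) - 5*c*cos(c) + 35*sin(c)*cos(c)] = 7*c*sin(c) + 5*c*cos(c) + 10*sin(c) - 70*sin(2*c) - 14*cos(c) + 2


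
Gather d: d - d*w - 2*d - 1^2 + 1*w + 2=d*(-w - 1) + w + 1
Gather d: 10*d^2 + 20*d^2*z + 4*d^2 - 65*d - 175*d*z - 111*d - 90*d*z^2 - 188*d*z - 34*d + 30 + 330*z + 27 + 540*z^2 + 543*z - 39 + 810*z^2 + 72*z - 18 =d^2*(20*z + 14) + d*(-90*z^2 - 363*z - 210) + 1350*z^2 + 945*z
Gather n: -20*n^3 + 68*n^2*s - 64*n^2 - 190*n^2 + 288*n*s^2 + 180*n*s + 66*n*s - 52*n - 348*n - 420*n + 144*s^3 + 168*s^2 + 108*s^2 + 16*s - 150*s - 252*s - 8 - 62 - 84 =-20*n^3 + n^2*(68*s - 254) + n*(288*s^2 + 246*s - 820) + 144*s^3 + 276*s^2 - 386*s - 154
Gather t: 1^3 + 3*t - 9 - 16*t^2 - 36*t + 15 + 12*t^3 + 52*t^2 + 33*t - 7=12*t^3 + 36*t^2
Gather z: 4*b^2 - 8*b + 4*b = 4*b^2 - 4*b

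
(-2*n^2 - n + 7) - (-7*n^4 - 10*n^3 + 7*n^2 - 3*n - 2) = 7*n^4 + 10*n^3 - 9*n^2 + 2*n + 9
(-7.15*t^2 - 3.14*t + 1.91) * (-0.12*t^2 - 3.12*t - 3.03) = 0.858*t^4 + 22.6848*t^3 + 31.2321*t^2 + 3.555*t - 5.7873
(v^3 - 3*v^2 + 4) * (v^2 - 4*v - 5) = v^5 - 7*v^4 + 7*v^3 + 19*v^2 - 16*v - 20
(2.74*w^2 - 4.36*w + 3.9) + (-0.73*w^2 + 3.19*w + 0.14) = 2.01*w^2 - 1.17*w + 4.04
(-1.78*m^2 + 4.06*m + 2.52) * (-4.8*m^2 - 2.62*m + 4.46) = 8.544*m^4 - 14.8244*m^3 - 30.672*m^2 + 11.5052*m + 11.2392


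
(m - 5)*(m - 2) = m^2 - 7*m + 10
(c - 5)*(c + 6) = c^2 + c - 30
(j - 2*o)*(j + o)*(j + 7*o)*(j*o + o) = j^4*o + 6*j^3*o^2 + j^3*o - 9*j^2*o^3 + 6*j^2*o^2 - 14*j*o^4 - 9*j*o^3 - 14*o^4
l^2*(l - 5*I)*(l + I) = l^4 - 4*I*l^3 + 5*l^2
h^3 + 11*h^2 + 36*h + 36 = (h + 2)*(h + 3)*(h + 6)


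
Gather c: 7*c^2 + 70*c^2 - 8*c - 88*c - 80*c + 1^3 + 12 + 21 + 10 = 77*c^2 - 176*c + 44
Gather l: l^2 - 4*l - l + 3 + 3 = l^2 - 5*l + 6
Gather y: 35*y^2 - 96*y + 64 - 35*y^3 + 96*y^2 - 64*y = -35*y^3 + 131*y^2 - 160*y + 64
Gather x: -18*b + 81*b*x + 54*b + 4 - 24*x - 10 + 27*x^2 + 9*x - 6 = 36*b + 27*x^2 + x*(81*b - 15) - 12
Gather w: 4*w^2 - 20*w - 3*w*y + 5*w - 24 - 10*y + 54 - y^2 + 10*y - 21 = 4*w^2 + w*(-3*y - 15) - y^2 + 9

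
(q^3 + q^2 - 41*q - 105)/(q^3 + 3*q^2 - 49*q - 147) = (q + 5)/(q + 7)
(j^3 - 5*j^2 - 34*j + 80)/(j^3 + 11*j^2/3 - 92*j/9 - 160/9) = 9*(j^2 - 10*j + 16)/(9*j^2 - 12*j - 32)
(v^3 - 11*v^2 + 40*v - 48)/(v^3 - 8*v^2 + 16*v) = (v - 3)/v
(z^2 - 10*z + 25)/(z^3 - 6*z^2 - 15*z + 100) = 1/(z + 4)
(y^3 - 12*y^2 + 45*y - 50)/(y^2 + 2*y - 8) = (y^2 - 10*y + 25)/(y + 4)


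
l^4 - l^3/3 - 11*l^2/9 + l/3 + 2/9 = (l - 1)*(l - 2/3)*(l + 1/3)*(l + 1)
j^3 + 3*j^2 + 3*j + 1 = (j + 1)^3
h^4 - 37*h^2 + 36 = (h - 6)*(h - 1)*(h + 1)*(h + 6)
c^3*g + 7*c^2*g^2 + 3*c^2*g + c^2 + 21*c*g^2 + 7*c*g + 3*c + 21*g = (c + 3)*(c + 7*g)*(c*g + 1)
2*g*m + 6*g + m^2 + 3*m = (2*g + m)*(m + 3)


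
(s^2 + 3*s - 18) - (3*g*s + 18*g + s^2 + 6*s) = -3*g*s - 18*g - 3*s - 18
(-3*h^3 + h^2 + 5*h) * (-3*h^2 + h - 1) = 9*h^5 - 6*h^4 - 11*h^3 + 4*h^2 - 5*h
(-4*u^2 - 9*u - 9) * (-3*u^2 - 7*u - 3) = 12*u^4 + 55*u^3 + 102*u^2 + 90*u + 27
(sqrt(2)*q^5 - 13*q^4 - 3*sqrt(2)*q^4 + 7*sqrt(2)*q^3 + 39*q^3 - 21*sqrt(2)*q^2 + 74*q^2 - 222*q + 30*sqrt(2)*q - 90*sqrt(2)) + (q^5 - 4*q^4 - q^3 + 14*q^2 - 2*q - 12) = q^5 + sqrt(2)*q^5 - 17*q^4 - 3*sqrt(2)*q^4 + 7*sqrt(2)*q^3 + 38*q^3 - 21*sqrt(2)*q^2 + 88*q^2 - 224*q + 30*sqrt(2)*q - 90*sqrt(2) - 12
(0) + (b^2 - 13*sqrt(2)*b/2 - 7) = b^2 - 13*sqrt(2)*b/2 - 7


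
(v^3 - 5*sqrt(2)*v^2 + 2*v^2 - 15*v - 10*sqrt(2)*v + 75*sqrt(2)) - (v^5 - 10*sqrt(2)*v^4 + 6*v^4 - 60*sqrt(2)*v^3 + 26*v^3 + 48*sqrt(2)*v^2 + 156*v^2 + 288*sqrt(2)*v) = -v^5 - 6*v^4 + 10*sqrt(2)*v^4 - 25*v^3 + 60*sqrt(2)*v^3 - 154*v^2 - 53*sqrt(2)*v^2 - 298*sqrt(2)*v - 15*v + 75*sqrt(2)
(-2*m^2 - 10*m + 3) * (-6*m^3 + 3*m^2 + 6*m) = 12*m^5 + 54*m^4 - 60*m^3 - 51*m^2 + 18*m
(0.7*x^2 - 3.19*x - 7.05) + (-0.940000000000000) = 0.7*x^2 - 3.19*x - 7.99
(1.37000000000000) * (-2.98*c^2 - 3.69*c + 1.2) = -4.0826*c^2 - 5.0553*c + 1.644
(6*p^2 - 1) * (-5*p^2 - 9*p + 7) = -30*p^4 - 54*p^3 + 47*p^2 + 9*p - 7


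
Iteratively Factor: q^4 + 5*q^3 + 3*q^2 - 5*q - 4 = (q - 1)*(q^3 + 6*q^2 + 9*q + 4) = (q - 1)*(q + 4)*(q^2 + 2*q + 1) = (q - 1)*(q + 1)*(q + 4)*(q + 1)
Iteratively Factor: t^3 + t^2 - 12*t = (t - 3)*(t^2 + 4*t) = t*(t - 3)*(t + 4)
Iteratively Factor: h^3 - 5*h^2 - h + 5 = (h + 1)*(h^2 - 6*h + 5) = (h - 1)*(h + 1)*(h - 5)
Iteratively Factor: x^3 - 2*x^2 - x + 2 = (x - 1)*(x^2 - x - 2) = (x - 1)*(x + 1)*(x - 2)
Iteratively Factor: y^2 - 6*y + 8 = (y - 2)*(y - 4)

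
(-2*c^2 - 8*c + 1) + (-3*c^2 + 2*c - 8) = -5*c^2 - 6*c - 7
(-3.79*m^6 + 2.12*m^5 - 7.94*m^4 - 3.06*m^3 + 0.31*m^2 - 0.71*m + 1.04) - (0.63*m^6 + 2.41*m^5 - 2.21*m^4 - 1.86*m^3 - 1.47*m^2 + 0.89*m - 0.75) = -4.42*m^6 - 0.29*m^5 - 5.73*m^4 - 1.2*m^3 + 1.78*m^2 - 1.6*m + 1.79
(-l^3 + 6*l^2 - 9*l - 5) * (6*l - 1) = -6*l^4 + 37*l^3 - 60*l^2 - 21*l + 5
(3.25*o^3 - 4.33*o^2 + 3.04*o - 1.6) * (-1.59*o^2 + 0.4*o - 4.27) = -5.1675*o^5 + 8.1847*o^4 - 20.4431*o^3 + 22.2491*o^2 - 13.6208*o + 6.832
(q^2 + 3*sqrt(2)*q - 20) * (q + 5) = q^3 + 3*sqrt(2)*q^2 + 5*q^2 - 20*q + 15*sqrt(2)*q - 100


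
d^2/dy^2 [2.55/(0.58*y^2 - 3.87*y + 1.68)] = (-1.71564*y^2 + 11.44746*y + 2.55*(1.16*y - 3.87)*(2.32*y - 7.74) - 4.96944)/(0.58*y^2 - 3.87*y + 1.68)^3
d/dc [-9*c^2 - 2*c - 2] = -18*c - 2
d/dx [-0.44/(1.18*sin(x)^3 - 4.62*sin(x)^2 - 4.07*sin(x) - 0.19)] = (1.5576*sin(x)^2 - 4.0656*sin(x) - 1.7908)*cos(x)/(-1.18*sin(x)^3 + 4.62*sin(x)^2 + 4.07*sin(x) + 0.19)^2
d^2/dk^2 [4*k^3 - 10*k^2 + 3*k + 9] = 24*k - 20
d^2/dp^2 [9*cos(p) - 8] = -9*cos(p)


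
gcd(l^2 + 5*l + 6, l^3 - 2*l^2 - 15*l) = l + 3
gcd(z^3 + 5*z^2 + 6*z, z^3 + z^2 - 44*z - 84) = z + 2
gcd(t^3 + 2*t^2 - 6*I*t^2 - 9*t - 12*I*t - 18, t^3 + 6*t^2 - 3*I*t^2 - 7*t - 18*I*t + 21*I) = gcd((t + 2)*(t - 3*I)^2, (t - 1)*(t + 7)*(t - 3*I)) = t - 3*I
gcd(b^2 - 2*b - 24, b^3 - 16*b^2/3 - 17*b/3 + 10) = b - 6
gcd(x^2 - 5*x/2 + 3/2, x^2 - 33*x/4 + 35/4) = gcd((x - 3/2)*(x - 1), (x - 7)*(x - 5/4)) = 1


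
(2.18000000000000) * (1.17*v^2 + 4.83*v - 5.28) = 2.5506*v^2 + 10.5294*v - 11.5104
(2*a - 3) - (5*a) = -3*a - 3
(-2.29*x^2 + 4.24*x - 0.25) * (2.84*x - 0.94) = -6.5036*x^3 + 14.1942*x^2 - 4.6956*x + 0.235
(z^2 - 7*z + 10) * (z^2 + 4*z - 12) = z^4 - 3*z^3 - 30*z^2 + 124*z - 120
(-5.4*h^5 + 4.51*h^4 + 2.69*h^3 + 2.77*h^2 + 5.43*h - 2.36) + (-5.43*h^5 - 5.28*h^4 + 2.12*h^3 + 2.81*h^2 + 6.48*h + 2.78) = -10.83*h^5 - 0.77*h^4 + 4.81*h^3 + 5.58*h^2 + 11.91*h + 0.42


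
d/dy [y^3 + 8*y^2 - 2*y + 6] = 3*y^2 + 16*y - 2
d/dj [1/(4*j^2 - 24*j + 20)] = (3 - j)/(2*(j^2 - 6*j + 5)^2)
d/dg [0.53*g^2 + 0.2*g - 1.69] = 1.06*g + 0.2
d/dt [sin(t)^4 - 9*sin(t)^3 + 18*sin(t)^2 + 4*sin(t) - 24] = (4*sin(t)^3 - 27*sin(t)^2 + 36*sin(t) + 4)*cos(t)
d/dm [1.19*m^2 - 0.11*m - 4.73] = 2.38*m - 0.11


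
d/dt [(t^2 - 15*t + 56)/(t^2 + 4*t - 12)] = (19*t^2 - 136*t - 44)/(t^4 + 8*t^3 - 8*t^2 - 96*t + 144)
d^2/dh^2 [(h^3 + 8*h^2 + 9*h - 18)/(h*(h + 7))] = 4*(h^3 - 27*h^2 - 189*h - 441)/(h^3*(h^3 + 21*h^2 + 147*h + 343))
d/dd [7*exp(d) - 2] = 7*exp(d)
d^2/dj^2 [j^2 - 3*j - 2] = 2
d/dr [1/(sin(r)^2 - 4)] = -2*sin(r)*cos(r)/(sin(r)^2 - 4)^2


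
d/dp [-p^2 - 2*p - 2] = -2*p - 2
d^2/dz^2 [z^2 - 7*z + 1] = 2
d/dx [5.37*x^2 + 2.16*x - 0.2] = 10.74*x + 2.16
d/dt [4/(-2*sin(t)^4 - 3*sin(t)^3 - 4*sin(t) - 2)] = 4*(8*sin(t)^3 + 9*sin(t)^2 + 4)*cos(t)/(2*sin(t)^4 + 3*sin(t)^3 + 4*sin(t) + 2)^2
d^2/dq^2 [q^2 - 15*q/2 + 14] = 2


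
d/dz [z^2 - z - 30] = 2*z - 1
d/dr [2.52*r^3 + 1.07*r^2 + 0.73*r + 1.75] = 7.56*r^2 + 2.14*r + 0.73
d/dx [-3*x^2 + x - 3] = 1 - 6*x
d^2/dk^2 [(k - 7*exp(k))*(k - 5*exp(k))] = -12*k*exp(k) + 140*exp(2*k) - 24*exp(k) + 2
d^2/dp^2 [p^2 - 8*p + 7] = 2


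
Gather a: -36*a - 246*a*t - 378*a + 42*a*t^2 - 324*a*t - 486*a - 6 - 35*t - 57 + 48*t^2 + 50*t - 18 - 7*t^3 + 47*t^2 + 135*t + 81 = a*(42*t^2 - 570*t - 900) - 7*t^3 + 95*t^2 + 150*t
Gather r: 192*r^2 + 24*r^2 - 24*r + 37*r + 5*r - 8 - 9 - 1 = 216*r^2 + 18*r - 18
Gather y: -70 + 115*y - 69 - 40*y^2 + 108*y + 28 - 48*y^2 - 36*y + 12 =-88*y^2 + 187*y - 99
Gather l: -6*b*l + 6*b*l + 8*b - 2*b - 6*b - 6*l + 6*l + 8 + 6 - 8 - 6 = 0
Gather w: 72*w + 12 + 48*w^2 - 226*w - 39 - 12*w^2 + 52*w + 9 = 36*w^2 - 102*w - 18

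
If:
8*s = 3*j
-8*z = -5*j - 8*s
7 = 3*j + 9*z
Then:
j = 7/12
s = 7/32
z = 7/12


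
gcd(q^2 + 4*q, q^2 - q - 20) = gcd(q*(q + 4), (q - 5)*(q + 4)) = q + 4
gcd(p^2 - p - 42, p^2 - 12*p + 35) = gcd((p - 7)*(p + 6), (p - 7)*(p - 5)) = p - 7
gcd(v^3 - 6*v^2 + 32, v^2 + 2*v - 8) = 1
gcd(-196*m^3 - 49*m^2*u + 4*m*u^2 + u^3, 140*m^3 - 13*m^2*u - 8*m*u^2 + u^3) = -28*m^2 - 3*m*u + u^2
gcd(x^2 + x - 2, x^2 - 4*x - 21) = 1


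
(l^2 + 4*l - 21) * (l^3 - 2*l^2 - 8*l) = l^5 + 2*l^4 - 37*l^3 + 10*l^2 + 168*l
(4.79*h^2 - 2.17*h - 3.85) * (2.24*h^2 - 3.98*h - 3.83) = 10.7296*h^4 - 23.925*h^3 - 18.3331*h^2 + 23.6341*h + 14.7455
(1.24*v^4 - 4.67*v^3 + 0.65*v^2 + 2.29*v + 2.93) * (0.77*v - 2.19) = 0.9548*v^5 - 6.3115*v^4 + 10.7278*v^3 + 0.3398*v^2 - 2.759*v - 6.4167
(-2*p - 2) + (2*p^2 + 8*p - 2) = 2*p^2 + 6*p - 4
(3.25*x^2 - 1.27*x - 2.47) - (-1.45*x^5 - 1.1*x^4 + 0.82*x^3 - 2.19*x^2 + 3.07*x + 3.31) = 1.45*x^5 + 1.1*x^4 - 0.82*x^3 + 5.44*x^2 - 4.34*x - 5.78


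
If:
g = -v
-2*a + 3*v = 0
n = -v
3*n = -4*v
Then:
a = 0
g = 0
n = 0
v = 0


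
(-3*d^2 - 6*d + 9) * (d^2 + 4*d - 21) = -3*d^4 - 18*d^3 + 48*d^2 + 162*d - 189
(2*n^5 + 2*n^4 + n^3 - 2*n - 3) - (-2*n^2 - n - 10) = 2*n^5 + 2*n^4 + n^3 + 2*n^2 - n + 7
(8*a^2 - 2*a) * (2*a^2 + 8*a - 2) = 16*a^4 + 60*a^3 - 32*a^2 + 4*a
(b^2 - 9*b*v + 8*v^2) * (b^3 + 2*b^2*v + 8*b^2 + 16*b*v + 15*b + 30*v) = b^5 - 7*b^4*v + 8*b^4 - 10*b^3*v^2 - 56*b^3*v + 15*b^3 + 16*b^2*v^3 - 80*b^2*v^2 - 105*b^2*v + 128*b*v^3 - 150*b*v^2 + 240*v^3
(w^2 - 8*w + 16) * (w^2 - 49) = w^4 - 8*w^3 - 33*w^2 + 392*w - 784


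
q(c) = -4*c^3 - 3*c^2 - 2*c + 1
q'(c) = -12*c^2 - 6*c - 2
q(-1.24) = 6.49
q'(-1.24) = -13.01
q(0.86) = -5.48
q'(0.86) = -16.04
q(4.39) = -404.01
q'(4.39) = -259.61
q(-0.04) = 1.08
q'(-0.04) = -1.78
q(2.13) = -55.53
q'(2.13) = -69.22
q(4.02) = -315.38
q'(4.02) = -220.04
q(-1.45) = 9.79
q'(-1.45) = -18.53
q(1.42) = -19.34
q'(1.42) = -34.72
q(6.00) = -983.00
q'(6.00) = -470.00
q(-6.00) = 769.00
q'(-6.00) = -398.00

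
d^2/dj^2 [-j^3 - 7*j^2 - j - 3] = -6*j - 14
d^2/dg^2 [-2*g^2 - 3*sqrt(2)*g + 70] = -4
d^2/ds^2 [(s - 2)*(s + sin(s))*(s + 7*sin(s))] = -8*s^2*sin(s) + 16*s*sin(s) + 32*s*cos(s) + 14*s*cos(2*s) + 6*s + 16*sin(s) + 14*sin(2*s) - 32*cos(s) - 28*cos(2*s) - 4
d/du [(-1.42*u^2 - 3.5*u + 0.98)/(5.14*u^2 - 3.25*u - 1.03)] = (22.605*u^2 - 7.1492*u + 6.79)/(26.4196*u^4 - 33.41*u^3 - 0.0259*u^2 + 6.695*u + 1.0609)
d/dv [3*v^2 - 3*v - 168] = 6*v - 3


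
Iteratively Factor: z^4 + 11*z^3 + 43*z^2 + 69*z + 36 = (z + 1)*(z^3 + 10*z^2 + 33*z + 36) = (z + 1)*(z + 4)*(z^2 + 6*z + 9) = (z + 1)*(z + 3)*(z + 4)*(z + 3)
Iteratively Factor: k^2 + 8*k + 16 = (k + 4)*(k + 4)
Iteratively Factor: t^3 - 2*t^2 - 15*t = (t)*(t^2 - 2*t - 15) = t*(t - 5)*(t + 3)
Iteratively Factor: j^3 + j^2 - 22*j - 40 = (j + 2)*(j^2 - j - 20) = (j - 5)*(j + 2)*(j + 4)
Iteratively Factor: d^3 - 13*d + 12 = (d + 4)*(d^2 - 4*d + 3) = (d - 1)*(d + 4)*(d - 3)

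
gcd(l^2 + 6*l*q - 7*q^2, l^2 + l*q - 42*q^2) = l + 7*q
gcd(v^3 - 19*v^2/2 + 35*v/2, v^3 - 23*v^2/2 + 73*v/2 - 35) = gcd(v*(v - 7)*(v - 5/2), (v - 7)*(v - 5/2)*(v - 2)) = v^2 - 19*v/2 + 35/2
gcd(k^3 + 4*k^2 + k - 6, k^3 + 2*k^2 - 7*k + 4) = k - 1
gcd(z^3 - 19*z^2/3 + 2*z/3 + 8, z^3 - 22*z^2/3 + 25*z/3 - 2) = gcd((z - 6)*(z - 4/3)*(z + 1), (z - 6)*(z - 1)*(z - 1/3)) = z - 6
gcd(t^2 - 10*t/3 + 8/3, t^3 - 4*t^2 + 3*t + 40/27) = 1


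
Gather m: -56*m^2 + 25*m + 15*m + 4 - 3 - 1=-56*m^2 + 40*m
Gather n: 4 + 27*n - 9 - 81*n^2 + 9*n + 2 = -81*n^2 + 36*n - 3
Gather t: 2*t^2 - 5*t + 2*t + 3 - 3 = 2*t^2 - 3*t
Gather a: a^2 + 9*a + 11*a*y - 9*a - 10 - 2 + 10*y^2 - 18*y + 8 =a^2 + 11*a*y + 10*y^2 - 18*y - 4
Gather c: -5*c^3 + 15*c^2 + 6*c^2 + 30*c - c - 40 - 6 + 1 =-5*c^3 + 21*c^2 + 29*c - 45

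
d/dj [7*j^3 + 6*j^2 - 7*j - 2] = 21*j^2 + 12*j - 7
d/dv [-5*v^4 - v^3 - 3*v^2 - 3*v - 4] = -20*v^3 - 3*v^2 - 6*v - 3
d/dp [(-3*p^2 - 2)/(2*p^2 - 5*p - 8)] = (15*p^2 + 56*p - 10)/(4*p^4 - 20*p^3 - 7*p^2 + 80*p + 64)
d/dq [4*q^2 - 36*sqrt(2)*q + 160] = 8*q - 36*sqrt(2)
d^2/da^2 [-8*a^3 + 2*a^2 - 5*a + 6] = 4 - 48*a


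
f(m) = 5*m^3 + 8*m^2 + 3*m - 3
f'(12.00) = 2355.00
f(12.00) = 9825.00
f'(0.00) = 3.00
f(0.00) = -3.00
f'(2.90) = 175.55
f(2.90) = 194.92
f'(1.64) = 69.58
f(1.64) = 45.49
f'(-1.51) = 13.04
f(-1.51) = -6.50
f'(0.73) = 22.67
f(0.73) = 5.40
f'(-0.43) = -1.11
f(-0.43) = -3.21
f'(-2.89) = 82.04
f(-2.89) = -65.54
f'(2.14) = 105.93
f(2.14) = 89.06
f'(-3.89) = 167.74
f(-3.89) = -187.93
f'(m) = 15*m^2 + 16*m + 3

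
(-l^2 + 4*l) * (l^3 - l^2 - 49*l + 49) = -l^5 + 5*l^4 + 45*l^3 - 245*l^2 + 196*l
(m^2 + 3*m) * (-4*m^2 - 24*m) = -4*m^4 - 36*m^3 - 72*m^2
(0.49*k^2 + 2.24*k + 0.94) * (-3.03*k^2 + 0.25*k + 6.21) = -1.4847*k^4 - 6.6647*k^3 + 0.7547*k^2 + 14.1454*k + 5.8374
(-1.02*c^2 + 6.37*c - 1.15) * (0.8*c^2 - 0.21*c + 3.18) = -0.816*c^4 + 5.3102*c^3 - 5.5013*c^2 + 20.4981*c - 3.657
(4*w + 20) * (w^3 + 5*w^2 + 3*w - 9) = 4*w^4 + 40*w^3 + 112*w^2 + 24*w - 180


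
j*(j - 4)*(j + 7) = j^3 + 3*j^2 - 28*j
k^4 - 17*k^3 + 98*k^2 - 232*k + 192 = (k - 8)*(k - 4)*(k - 3)*(k - 2)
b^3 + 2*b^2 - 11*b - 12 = (b - 3)*(b + 1)*(b + 4)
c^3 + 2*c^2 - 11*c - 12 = (c - 3)*(c + 1)*(c + 4)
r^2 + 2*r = r*(r + 2)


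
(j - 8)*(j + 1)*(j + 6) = j^3 - j^2 - 50*j - 48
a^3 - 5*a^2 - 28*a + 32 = (a - 8)*(a - 1)*(a + 4)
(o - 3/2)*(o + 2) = o^2 + o/2 - 3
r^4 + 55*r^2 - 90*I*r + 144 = (r - 6*I)*(r - 3*I)*(r + I)*(r + 8*I)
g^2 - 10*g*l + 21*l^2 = (g - 7*l)*(g - 3*l)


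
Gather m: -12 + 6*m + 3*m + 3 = 9*m - 9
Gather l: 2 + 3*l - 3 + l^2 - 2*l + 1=l^2 + l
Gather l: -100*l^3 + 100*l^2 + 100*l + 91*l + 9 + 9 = -100*l^3 + 100*l^2 + 191*l + 18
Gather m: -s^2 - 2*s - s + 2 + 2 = -s^2 - 3*s + 4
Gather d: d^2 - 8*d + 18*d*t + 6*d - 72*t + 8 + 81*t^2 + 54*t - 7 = d^2 + d*(18*t - 2) + 81*t^2 - 18*t + 1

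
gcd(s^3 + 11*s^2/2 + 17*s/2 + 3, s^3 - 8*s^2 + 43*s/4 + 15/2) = s + 1/2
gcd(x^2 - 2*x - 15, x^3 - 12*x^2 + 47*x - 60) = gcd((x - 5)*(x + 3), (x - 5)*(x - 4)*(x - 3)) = x - 5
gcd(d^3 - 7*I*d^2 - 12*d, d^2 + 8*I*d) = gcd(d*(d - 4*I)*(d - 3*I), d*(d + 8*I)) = d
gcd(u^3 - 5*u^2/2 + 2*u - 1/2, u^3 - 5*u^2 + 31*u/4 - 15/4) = u - 1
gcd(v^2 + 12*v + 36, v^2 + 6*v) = v + 6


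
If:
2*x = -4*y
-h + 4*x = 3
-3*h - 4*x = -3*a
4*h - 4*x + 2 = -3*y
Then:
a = 131/63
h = 17/21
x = 20/21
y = -10/21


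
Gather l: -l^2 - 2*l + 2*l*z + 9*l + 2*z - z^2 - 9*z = -l^2 + l*(2*z + 7) - z^2 - 7*z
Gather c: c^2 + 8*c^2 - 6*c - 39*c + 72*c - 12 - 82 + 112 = 9*c^2 + 27*c + 18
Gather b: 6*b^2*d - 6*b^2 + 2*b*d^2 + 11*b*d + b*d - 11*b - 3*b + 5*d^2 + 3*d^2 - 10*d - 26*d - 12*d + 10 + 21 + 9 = b^2*(6*d - 6) + b*(2*d^2 + 12*d - 14) + 8*d^2 - 48*d + 40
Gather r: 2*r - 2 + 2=2*r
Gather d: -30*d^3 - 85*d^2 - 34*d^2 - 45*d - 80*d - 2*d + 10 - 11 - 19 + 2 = -30*d^3 - 119*d^2 - 127*d - 18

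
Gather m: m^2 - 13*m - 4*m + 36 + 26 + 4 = m^2 - 17*m + 66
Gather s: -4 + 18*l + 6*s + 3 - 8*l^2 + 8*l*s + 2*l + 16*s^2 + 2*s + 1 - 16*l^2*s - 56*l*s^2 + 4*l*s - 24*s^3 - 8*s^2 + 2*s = -8*l^2 + 20*l - 24*s^3 + s^2*(8 - 56*l) + s*(-16*l^2 + 12*l + 10)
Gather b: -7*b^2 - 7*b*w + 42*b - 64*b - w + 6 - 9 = -7*b^2 + b*(-7*w - 22) - w - 3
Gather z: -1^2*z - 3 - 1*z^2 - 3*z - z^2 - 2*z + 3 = -2*z^2 - 6*z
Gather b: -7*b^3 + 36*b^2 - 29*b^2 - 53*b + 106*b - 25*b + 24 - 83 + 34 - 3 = -7*b^3 + 7*b^2 + 28*b - 28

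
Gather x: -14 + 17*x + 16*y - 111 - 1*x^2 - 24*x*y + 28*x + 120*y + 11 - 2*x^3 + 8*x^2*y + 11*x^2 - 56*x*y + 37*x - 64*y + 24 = -2*x^3 + x^2*(8*y + 10) + x*(82 - 80*y) + 72*y - 90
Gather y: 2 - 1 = 1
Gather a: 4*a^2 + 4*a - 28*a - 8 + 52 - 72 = 4*a^2 - 24*a - 28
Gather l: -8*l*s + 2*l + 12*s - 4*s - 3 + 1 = l*(2 - 8*s) + 8*s - 2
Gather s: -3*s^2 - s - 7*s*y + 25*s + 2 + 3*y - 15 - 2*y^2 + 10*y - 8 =-3*s^2 + s*(24 - 7*y) - 2*y^2 + 13*y - 21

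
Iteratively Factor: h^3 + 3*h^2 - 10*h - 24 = (h + 2)*(h^2 + h - 12) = (h - 3)*(h + 2)*(h + 4)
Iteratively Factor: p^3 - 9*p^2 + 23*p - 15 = (p - 5)*(p^2 - 4*p + 3) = (p - 5)*(p - 1)*(p - 3)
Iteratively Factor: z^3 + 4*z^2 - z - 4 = (z + 1)*(z^2 + 3*z - 4) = (z - 1)*(z + 1)*(z + 4)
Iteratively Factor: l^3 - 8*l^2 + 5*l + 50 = (l - 5)*(l^2 - 3*l - 10) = (l - 5)*(l + 2)*(l - 5)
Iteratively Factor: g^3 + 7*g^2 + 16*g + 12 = (g + 2)*(g^2 + 5*g + 6) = (g + 2)^2*(g + 3)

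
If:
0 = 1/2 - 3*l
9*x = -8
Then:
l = 1/6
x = -8/9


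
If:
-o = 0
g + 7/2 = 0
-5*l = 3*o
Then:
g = -7/2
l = 0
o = 0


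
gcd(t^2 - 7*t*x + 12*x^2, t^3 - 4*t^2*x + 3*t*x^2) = -t + 3*x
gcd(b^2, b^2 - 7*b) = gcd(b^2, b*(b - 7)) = b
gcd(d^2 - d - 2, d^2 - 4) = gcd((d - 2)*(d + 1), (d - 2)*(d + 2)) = d - 2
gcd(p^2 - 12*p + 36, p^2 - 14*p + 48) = p - 6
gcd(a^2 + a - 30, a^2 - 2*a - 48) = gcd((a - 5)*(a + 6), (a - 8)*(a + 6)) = a + 6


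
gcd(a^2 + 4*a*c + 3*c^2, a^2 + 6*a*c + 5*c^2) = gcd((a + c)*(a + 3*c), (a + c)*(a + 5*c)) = a + c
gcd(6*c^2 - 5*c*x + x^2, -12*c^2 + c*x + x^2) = -3*c + x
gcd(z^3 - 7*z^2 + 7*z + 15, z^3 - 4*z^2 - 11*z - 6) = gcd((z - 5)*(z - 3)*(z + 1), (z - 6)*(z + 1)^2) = z + 1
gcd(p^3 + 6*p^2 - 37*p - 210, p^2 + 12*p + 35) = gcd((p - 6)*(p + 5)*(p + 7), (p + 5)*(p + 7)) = p^2 + 12*p + 35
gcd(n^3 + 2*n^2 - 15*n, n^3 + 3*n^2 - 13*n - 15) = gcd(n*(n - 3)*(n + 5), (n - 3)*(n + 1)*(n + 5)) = n^2 + 2*n - 15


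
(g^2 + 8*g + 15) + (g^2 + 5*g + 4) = 2*g^2 + 13*g + 19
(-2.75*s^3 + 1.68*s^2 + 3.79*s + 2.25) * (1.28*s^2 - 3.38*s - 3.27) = -3.52*s^5 + 11.4454*s^4 + 8.1653*s^3 - 15.4238*s^2 - 19.9983*s - 7.3575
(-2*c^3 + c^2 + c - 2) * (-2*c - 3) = 4*c^4 + 4*c^3 - 5*c^2 + c + 6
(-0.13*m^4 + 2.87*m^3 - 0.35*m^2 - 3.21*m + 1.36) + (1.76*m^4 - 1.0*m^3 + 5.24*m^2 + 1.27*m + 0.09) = 1.63*m^4 + 1.87*m^3 + 4.89*m^2 - 1.94*m + 1.45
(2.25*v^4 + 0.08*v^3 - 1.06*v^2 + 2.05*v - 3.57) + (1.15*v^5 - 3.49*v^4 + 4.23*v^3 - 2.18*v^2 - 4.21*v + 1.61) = 1.15*v^5 - 1.24*v^4 + 4.31*v^3 - 3.24*v^2 - 2.16*v - 1.96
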